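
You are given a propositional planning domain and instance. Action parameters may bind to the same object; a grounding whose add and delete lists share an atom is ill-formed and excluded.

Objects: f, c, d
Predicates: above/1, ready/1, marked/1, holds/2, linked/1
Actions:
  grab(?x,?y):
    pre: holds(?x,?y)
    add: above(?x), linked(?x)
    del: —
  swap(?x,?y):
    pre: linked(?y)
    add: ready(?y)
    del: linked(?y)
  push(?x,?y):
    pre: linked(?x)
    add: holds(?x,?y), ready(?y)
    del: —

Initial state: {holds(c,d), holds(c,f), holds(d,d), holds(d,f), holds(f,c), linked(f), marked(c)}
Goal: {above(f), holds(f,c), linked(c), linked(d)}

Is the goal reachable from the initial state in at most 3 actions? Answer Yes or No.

Yes

1. grab(f,c)  →  {above(f), holds(c,d), holds(c,f), holds(d,d), holds(d,f), holds(f,c), linked(f), marked(c)}
2. grab(c,f)  →  {above(c), above(f), holds(c,d), holds(c,f), holds(d,d), holds(d,f), holds(f,c), linked(c), linked(f), marked(c)}
3. grab(d,f)  →  {above(c), above(d), above(f), holds(c,d), holds(c,f), holds(d,d), holds(d,f), holds(f,c), linked(c), linked(d), linked(f), marked(c)}
optimal plan length = 3; 3 ≤ 3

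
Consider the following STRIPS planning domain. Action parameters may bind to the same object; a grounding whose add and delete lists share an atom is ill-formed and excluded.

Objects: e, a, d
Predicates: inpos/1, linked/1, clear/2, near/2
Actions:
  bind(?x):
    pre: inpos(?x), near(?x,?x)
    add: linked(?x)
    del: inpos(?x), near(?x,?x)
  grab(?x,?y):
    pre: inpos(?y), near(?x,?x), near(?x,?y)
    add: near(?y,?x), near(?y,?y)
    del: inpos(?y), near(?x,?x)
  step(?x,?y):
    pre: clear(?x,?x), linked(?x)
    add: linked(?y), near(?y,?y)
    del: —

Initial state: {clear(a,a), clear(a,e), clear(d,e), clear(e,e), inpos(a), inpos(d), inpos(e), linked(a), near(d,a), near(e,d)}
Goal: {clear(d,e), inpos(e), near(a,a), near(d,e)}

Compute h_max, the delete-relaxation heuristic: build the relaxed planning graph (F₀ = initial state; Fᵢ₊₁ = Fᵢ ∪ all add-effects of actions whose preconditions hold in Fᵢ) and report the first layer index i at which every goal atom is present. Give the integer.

2

F0 = init (10 atoms)
F1 = F0 ∪ {linked(d), linked(e), near(a,a), near(d,d), near(e,e)}  (15 atoms)
F2 = F1 ∪ {near(a,d), near(d,e)}  (17 atoms)
goal ⊆ F2  ⇒  h_max = 2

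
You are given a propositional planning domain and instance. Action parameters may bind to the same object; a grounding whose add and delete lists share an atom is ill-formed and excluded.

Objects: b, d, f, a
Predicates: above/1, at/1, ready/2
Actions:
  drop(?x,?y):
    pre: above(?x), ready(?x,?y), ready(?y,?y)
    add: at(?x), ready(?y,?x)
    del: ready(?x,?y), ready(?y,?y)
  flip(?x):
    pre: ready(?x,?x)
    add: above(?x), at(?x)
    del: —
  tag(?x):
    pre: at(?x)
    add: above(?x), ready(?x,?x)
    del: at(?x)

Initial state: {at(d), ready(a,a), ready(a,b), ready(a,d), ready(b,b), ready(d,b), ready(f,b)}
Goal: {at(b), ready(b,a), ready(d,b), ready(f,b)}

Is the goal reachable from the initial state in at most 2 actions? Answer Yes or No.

1. flip(b)  →  {above(b), at(b), at(d), ready(a,a), ready(a,b), ready(a,d), ready(b,b), ready(d,b), ready(f,b)}
2. flip(a)  →  {above(a), above(b), at(a), at(b), at(d), ready(a,a), ready(a,b), ready(a,d), ready(b,b), ready(d,b), ready(f,b)}
3. drop(a,b)  →  {above(a), above(b), at(a), at(b), at(d), ready(a,a), ready(a,d), ready(b,a), ready(d,b), ready(f,b)}
optimal plan length = 3; 3 > 2

No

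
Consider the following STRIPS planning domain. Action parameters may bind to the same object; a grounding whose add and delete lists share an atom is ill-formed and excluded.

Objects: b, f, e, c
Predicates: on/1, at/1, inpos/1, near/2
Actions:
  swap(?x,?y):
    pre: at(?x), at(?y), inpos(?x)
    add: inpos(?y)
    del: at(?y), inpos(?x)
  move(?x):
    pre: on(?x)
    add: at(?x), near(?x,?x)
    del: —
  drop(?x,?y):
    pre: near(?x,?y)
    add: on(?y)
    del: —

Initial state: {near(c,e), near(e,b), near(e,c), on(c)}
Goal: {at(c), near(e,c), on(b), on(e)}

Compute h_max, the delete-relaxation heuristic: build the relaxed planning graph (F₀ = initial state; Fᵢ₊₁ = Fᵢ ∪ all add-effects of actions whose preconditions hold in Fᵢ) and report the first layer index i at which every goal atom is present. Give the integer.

F0 = init (4 atoms)
F1 = F0 ∪ {at(c), near(c,c), on(b), on(e)}  (8 atoms)
goal ⊆ F1  ⇒  h_max = 1

1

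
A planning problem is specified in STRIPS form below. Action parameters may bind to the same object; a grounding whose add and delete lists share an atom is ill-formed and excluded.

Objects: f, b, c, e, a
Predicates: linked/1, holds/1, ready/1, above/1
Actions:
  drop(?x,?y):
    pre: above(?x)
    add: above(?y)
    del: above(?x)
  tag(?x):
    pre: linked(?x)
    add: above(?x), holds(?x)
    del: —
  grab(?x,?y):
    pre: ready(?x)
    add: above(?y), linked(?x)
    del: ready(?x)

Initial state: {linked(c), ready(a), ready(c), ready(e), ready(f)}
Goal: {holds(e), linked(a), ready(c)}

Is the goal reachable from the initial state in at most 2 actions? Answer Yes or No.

1. grab(e,f)  →  {above(f), linked(c), linked(e), ready(a), ready(c), ready(f)}
2. tag(e)  →  {above(e), above(f), holds(e), linked(c), linked(e), ready(a), ready(c), ready(f)}
3. grab(a,f)  →  {above(e), above(f), holds(e), linked(a), linked(c), linked(e), ready(c), ready(f)}
optimal plan length = 3; 3 > 2

No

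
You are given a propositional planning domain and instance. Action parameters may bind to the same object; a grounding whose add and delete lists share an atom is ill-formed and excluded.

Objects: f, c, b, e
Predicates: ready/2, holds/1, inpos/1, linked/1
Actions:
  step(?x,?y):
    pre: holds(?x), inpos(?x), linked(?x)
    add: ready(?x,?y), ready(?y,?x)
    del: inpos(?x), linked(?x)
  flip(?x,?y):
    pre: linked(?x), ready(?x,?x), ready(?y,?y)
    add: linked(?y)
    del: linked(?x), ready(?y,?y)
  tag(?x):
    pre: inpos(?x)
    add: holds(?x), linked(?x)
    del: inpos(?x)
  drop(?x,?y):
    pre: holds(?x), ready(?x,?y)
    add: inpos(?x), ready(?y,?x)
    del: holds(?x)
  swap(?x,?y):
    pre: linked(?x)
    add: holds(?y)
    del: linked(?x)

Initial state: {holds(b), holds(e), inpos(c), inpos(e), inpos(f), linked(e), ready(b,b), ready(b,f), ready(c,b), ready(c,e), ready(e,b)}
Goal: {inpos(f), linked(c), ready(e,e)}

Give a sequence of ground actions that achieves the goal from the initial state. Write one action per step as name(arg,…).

step(e,e); tag(c)

1. step(e,e)  →  {holds(b), holds(e), inpos(c), inpos(f), ready(b,b), ready(b,f), ready(c,b), ready(c,e), ready(e,b), ready(e,e)}
2. tag(c)  →  {holds(b), holds(c), holds(e), inpos(f), linked(c), ready(b,b), ready(b,f), ready(c,b), ready(c,e), ready(e,b), ready(e,e)}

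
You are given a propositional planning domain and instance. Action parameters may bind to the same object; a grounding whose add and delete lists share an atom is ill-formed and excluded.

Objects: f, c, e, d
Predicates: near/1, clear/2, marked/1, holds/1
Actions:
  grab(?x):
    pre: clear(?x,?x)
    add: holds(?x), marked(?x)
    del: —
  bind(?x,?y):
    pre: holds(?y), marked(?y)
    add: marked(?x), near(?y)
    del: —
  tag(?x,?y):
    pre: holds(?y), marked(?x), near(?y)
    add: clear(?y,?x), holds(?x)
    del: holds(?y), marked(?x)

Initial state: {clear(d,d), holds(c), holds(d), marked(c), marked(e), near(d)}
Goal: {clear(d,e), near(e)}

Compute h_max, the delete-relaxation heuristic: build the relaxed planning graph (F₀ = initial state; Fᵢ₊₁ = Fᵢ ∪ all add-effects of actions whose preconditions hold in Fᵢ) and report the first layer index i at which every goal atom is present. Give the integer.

2

F0 = init (6 atoms)
F1 = F0 ∪ {clear(d,c), clear(d,e), holds(e), marked(d), marked(f), near(c)}  (12 atoms)
F2 = F1 ∪ {clear(c,d), clear(c,e), clear(c,f), clear(d,f), holds(f), near(e)}  (18 atoms)
goal ⊆ F2  ⇒  h_max = 2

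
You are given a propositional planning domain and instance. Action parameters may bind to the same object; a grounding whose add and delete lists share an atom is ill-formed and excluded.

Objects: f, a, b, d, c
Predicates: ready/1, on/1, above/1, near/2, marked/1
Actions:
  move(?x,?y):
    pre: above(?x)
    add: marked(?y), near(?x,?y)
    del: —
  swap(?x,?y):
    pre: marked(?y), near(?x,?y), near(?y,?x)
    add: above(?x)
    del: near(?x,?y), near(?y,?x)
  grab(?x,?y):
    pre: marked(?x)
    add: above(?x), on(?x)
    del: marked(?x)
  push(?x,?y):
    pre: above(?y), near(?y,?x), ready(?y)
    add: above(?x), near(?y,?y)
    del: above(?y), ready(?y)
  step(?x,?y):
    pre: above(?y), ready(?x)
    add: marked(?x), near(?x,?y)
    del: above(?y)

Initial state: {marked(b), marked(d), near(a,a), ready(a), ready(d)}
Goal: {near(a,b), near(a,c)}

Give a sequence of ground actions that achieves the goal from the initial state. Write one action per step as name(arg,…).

grab(b,f); step(a,b); swap(a,a); move(a,c)

1. grab(b,f)  →  {above(b), marked(d), near(a,a), on(b), ready(a), ready(d)}
2. step(a,b)  →  {marked(a), marked(d), near(a,a), near(a,b), on(b), ready(a), ready(d)}
3. swap(a,a)  →  {above(a), marked(a), marked(d), near(a,b), on(b), ready(a), ready(d)}
4. move(a,c)  →  {above(a), marked(a), marked(c), marked(d), near(a,b), near(a,c), on(b), ready(a), ready(d)}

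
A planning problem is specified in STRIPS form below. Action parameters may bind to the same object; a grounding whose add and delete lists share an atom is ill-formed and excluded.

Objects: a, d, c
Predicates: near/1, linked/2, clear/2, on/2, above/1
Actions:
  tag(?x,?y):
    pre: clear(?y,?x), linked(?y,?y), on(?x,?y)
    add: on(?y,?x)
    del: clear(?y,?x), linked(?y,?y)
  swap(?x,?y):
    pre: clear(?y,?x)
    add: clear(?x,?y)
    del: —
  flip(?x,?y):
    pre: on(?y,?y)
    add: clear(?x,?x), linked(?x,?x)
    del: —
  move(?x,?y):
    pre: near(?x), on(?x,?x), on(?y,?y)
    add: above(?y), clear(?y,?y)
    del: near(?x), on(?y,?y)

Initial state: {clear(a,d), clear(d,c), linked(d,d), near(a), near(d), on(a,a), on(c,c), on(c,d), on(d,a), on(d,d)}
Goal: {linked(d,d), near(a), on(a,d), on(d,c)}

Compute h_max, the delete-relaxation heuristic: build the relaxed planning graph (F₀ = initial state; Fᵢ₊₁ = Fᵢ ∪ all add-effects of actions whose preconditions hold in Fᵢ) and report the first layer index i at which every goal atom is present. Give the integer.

F0 = init (10 atoms)
F1 = F0 ∪ {above(a), above(c), above(d), clear(a,a), clear(c,c), clear(c,d), clear(d,a), clear(d,d), linked(a,a), linked(c,c), on(d,c)}  (21 atoms)
F2 = F1 ∪ {on(a,d)}  (22 atoms)
goal ⊆ F2  ⇒  h_max = 2

2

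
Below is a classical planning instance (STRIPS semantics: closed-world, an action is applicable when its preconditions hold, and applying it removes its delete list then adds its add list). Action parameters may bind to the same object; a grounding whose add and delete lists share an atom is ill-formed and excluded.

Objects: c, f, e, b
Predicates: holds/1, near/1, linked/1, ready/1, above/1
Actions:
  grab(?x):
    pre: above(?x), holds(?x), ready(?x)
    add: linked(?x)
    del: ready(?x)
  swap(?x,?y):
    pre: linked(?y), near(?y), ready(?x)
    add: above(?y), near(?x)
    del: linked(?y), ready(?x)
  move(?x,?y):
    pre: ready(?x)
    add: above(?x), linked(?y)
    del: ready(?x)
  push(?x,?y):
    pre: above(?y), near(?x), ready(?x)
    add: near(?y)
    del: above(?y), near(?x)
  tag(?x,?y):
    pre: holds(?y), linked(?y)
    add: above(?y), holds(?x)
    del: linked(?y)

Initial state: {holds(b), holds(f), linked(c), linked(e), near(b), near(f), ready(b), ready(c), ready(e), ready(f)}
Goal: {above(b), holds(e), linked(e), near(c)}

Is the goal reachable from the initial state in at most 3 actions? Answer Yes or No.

1. move(c,b)  →  {above(c), holds(b), holds(f), linked(b), linked(c), linked(e), near(b), near(f), ready(b), ready(e), ready(f)}
2. push(f,c)  →  {holds(b), holds(f), linked(b), linked(c), linked(e), near(b), near(c), ready(b), ready(e), ready(f)}
3. tag(e,b)  →  {above(b), holds(b), holds(e), holds(f), linked(c), linked(e), near(b), near(c), ready(b), ready(e), ready(f)}
optimal plan length = 3; 3 ≤ 3

Yes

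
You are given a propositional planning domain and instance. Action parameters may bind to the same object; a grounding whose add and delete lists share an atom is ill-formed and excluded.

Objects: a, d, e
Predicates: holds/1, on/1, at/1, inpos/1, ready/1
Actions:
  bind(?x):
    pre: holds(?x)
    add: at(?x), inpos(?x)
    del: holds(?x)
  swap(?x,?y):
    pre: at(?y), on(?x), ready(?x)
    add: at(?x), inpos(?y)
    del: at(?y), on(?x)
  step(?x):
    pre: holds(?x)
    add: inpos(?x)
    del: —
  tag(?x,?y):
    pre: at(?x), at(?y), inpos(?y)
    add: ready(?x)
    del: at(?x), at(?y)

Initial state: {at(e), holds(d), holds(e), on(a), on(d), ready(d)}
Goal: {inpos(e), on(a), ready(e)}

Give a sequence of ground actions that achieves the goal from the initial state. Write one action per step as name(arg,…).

1. bind(e)  →  {at(e), holds(d), inpos(e), on(a), on(d), ready(d)}
2. tag(e,e)  →  {holds(d), inpos(e), on(a), on(d), ready(d), ready(e)}

bind(e); tag(e,e)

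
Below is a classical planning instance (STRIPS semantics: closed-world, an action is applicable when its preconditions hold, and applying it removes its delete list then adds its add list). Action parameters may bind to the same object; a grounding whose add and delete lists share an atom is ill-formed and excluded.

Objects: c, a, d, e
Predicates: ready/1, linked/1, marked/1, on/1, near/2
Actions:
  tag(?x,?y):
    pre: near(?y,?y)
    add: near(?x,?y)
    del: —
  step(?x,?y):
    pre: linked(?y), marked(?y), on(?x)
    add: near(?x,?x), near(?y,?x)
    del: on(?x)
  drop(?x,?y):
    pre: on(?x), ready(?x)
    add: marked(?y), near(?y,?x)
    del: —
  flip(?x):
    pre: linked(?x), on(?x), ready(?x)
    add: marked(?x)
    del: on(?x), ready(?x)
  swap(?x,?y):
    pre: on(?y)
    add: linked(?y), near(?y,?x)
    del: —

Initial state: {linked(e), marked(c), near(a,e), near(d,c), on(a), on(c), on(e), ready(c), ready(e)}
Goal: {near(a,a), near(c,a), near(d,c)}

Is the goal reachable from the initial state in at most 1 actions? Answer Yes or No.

1. swap(c,c)  →  {linked(c), linked(e), marked(c), near(a,e), near(c,c), near(d,c), on(a), on(c), on(e), ready(c), ready(e)}
2. step(a,c)  →  {linked(c), linked(e), marked(c), near(a,a), near(a,e), near(c,a), near(c,c), near(d,c), on(c), on(e), ready(c), ready(e)}
optimal plan length = 2; 2 > 1

No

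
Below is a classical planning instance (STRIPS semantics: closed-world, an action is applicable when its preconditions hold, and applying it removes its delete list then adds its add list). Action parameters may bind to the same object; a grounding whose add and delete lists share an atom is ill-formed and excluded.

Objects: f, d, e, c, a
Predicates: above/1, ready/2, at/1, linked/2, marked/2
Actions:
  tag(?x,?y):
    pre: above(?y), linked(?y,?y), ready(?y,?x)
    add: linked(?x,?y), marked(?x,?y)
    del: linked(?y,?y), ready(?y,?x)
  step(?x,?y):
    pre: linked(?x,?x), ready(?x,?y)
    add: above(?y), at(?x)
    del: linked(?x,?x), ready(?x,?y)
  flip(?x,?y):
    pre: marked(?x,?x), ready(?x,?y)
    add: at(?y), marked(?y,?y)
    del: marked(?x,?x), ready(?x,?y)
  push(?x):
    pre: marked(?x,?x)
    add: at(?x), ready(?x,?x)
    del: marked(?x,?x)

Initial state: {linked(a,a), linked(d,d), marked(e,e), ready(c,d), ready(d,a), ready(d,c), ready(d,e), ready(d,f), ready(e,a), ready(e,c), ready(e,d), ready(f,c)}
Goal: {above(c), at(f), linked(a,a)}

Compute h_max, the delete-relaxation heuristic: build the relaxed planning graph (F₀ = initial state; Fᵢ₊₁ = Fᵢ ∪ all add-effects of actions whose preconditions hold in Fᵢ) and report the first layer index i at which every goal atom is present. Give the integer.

2

F0 = init (12 atoms)
F1 = F0 ∪ {above(a), above(c), above(e), above(f), at(a), at(c), at(d), at(e), marked(a,a), marked(c,c), marked(d,d), ready(e,e)}  (24 atoms)
F2 = F1 ∪ {at(f), marked(f,f), ready(a,a), ready(c,c), ready(d,d)}  (29 atoms)
goal ⊆ F2  ⇒  h_max = 2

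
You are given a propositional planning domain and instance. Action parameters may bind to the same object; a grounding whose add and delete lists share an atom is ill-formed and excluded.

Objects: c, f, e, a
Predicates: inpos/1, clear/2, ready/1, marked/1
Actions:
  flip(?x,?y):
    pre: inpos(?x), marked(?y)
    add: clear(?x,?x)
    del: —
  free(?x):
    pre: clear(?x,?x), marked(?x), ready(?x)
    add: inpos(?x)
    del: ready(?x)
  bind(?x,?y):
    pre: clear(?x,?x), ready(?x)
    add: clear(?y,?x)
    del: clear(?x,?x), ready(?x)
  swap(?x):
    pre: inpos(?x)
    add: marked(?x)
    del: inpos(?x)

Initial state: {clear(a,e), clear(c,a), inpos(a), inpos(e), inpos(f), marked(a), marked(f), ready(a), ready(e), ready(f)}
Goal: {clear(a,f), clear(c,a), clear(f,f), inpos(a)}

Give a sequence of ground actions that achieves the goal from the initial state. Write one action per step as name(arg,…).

1. flip(f,f)  →  {clear(a,e), clear(c,a), clear(f,f), inpos(a), inpos(e), inpos(f), marked(a), marked(f), ready(a), ready(e), ready(f)}
2. bind(f,a)  →  {clear(a,e), clear(a,f), clear(c,a), inpos(a), inpos(e), inpos(f), marked(a), marked(f), ready(a), ready(e)}
3. flip(f,f)  →  {clear(a,e), clear(a,f), clear(c,a), clear(f,f), inpos(a), inpos(e), inpos(f), marked(a), marked(f), ready(a), ready(e)}

flip(f,f); bind(f,a); flip(f,f)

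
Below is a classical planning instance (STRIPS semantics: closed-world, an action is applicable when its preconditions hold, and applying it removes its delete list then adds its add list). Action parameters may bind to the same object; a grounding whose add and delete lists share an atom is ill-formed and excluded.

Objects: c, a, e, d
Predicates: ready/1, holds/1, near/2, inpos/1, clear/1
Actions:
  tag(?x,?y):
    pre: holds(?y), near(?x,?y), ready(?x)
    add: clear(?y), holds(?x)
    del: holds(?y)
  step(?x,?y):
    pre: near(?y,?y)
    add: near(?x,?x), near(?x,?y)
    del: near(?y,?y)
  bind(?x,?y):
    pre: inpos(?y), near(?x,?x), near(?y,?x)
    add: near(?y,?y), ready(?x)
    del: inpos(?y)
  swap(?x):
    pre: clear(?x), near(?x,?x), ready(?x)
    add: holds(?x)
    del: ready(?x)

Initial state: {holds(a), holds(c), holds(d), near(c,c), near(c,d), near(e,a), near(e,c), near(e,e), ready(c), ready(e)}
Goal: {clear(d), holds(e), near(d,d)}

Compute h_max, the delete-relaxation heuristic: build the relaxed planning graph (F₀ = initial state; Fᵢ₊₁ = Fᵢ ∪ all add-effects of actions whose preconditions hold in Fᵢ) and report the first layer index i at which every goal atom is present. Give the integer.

1

F0 = init (10 atoms)
F1 = F0 ∪ {clear(a), clear(c), clear(d), holds(e), near(a,a), near(a,c), near(a,e), near(c,e), near(d,c), near(d,d), near(d,e)}  (21 atoms)
goal ⊆ F1  ⇒  h_max = 1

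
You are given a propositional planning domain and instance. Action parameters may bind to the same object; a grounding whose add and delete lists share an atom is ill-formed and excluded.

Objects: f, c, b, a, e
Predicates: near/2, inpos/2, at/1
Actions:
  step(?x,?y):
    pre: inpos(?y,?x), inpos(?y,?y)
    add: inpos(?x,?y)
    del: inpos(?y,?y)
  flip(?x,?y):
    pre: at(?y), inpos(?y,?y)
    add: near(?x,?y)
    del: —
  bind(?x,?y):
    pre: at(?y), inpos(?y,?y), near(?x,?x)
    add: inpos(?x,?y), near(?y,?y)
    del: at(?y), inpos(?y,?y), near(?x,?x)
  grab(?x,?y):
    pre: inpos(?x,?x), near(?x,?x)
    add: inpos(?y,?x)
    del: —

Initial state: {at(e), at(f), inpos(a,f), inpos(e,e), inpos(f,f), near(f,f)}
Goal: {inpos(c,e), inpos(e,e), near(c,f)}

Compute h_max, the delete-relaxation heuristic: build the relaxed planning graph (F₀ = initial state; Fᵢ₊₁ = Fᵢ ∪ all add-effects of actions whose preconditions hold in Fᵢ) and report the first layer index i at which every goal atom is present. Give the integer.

2

F0 = init (6 atoms)
F1 = F0 ∪ {inpos(b,f), inpos(c,f), inpos(e,f), inpos(f,e), near(a,e), near(a,f), near(b,e), near(b,f), near(c,e), near(c,f), near(e,e), near(e,f), near(f,e)}  (19 atoms)
F2 = F1 ∪ {inpos(a,e), inpos(b,e), inpos(c,e)}  (22 atoms)
goal ⊆ F2  ⇒  h_max = 2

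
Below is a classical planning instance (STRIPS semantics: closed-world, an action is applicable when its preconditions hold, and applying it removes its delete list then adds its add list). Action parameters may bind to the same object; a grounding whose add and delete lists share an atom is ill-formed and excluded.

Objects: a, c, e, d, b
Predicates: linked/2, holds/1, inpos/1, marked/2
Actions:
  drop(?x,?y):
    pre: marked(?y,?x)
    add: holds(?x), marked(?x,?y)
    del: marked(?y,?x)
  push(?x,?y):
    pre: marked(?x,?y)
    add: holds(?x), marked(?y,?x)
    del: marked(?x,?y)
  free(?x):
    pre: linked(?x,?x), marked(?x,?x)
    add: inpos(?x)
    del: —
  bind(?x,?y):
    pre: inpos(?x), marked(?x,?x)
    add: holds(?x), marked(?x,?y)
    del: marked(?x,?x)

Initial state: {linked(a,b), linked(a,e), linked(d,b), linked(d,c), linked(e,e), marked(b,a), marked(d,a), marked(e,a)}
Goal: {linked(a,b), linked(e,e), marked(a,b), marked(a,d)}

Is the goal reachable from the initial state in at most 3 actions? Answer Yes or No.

1. drop(a,d)  →  {holds(a), linked(a,b), linked(a,e), linked(d,b), linked(d,c), linked(e,e), marked(a,d), marked(b,a), marked(e,a)}
2. drop(a,b)  →  {holds(a), linked(a,b), linked(a,e), linked(d,b), linked(d,c), linked(e,e), marked(a,b), marked(a,d), marked(e,a)}
optimal plan length = 2; 2 ≤ 3

Yes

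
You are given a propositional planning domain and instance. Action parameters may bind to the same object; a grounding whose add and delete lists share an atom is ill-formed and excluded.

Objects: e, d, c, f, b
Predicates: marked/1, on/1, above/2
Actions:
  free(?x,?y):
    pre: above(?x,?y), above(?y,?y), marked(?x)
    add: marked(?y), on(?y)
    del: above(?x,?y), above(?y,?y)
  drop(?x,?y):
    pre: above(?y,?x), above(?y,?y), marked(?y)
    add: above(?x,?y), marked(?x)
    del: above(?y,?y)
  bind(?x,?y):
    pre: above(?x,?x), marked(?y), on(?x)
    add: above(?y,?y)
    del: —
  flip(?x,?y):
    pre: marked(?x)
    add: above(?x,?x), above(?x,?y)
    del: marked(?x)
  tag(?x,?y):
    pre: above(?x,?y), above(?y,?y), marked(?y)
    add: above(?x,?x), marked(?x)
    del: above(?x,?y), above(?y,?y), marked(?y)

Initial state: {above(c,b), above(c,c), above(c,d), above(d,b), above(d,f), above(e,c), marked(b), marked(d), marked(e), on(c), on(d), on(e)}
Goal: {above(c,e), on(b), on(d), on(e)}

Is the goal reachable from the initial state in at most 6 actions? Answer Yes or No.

1. free(e,c)  →  {above(c,b), above(c,d), above(d,b), above(d,f), marked(b), marked(c), marked(d), marked(e), on(c), on(d), on(e)}
2. flip(c,e)  →  {above(c,b), above(c,c), above(c,d), above(c,e), above(d,b), above(d,f), marked(b), marked(d), marked(e), on(c), on(d), on(e)}
3. bind(c,b)  →  {above(b,b), above(c,b), above(c,c), above(c,d), above(c,e), above(d,b), above(d,f), marked(b), marked(d), marked(e), on(c), on(d), on(e)}
4. free(d,b)  →  {above(c,b), above(c,c), above(c,d), above(c,e), above(d,f), marked(b), marked(d), marked(e), on(b), on(c), on(d), on(e)}
optimal plan length = 4; 4 ≤ 6

Yes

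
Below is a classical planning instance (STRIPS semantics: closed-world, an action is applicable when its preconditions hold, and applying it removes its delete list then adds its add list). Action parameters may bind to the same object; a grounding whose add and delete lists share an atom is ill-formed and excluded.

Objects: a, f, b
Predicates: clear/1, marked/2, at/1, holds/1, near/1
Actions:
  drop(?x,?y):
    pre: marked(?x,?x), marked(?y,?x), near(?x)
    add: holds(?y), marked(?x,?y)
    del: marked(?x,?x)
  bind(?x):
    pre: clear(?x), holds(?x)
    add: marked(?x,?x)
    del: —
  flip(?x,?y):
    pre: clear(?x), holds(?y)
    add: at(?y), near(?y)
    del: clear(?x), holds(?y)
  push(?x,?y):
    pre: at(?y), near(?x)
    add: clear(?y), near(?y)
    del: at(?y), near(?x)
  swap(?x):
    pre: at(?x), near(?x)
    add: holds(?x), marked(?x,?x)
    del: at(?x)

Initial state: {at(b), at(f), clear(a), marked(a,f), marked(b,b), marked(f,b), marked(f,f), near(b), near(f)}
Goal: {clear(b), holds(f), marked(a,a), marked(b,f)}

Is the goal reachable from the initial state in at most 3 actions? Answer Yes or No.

1. drop(f,a)  →  {at(b), at(f), clear(a), holds(a), marked(a,f), marked(b,b), marked(f,a), marked(f,b), near(b), near(f)}
2. drop(b,f)  →  {at(b), at(f), clear(a), holds(a), holds(f), marked(a,f), marked(b,f), marked(f,a), marked(f,b), near(b), near(f)}
3. bind(a)  →  {at(b), at(f), clear(a), holds(a), holds(f), marked(a,a), marked(a,f), marked(b,f), marked(f,a), marked(f,b), near(b), near(f)}
4. push(f,b)  →  {at(f), clear(a), clear(b), holds(a), holds(f), marked(a,a), marked(a,f), marked(b,f), marked(f,a), marked(f,b), near(b)}
optimal plan length = 4; 4 > 3

No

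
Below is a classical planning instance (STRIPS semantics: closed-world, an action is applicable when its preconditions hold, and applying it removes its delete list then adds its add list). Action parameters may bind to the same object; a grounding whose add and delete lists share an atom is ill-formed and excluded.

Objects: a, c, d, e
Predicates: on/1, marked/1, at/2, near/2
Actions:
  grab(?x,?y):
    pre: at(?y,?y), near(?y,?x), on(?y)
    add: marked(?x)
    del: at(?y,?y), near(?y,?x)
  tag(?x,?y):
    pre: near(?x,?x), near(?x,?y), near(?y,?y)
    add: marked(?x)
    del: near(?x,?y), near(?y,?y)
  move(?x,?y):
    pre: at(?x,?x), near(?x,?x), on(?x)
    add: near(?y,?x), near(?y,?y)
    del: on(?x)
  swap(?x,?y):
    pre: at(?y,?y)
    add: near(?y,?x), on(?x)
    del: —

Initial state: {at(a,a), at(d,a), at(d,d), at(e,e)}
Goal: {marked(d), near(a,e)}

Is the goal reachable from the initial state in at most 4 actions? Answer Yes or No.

1. swap(d,d)  →  {at(a,a), at(d,a), at(d,d), at(e,e), near(d,d), on(d)}
2. grab(d,d)  →  {at(a,a), at(d,a), at(e,e), marked(d), on(d)}
3. swap(e,a)  →  {at(a,a), at(d,a), at(e,e), marked(d), near(a,e), on(d), on(e)}
optimal plan length = 3; 3 ≤ 4

Yes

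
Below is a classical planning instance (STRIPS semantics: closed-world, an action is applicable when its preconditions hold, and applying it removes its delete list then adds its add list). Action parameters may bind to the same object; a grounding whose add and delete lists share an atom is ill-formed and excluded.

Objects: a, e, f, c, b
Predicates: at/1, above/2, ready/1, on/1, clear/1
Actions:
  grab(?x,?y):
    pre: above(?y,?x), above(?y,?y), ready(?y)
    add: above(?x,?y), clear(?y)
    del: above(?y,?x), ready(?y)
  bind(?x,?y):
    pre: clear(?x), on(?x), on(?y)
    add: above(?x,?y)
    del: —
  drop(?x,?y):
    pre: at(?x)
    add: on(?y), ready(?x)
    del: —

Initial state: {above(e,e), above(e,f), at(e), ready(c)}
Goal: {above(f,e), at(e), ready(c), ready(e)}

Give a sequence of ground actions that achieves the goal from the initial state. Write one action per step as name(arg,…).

1. drop(e,a)  →  {above(e,e), above(e,f), at(e), on(a), ready(c), ready(e)}
2. grab(f,e)  →  {above(e,e), above(f,e), at(e), clear(e), on(a), ready(c)}
3. drop(e,a)  →  {above(e,e), above(f,e), at(e), clear(e), on(a), ready(c), ready(e)}

drop(e,a); grab(f,e); drop(e,a)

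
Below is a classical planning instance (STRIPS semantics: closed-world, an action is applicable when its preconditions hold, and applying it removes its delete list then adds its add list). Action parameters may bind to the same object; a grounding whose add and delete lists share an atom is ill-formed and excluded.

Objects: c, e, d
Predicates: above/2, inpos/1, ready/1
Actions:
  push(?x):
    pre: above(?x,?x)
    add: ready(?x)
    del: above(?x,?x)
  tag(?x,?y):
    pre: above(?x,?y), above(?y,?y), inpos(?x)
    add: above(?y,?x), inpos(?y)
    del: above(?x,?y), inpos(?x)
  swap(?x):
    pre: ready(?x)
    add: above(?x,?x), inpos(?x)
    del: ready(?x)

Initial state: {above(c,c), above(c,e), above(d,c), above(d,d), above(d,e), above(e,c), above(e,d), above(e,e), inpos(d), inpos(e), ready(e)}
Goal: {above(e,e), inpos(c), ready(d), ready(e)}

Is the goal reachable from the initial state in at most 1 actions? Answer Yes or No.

1. push(d)  →  {above(c,c), above(c,e), above(d,c), above(d,e), above(e,c), above(e,d), above(e,e), inpos(d), inpos(e), ready(d), ready(e)}
2. tag(e,c)  →  {above(c,c), above(c,e), above(d,c), above(d,e), above(e,d), above(e,e), inpos(c), inpos(d), ready(d), ready(e)}
optimal plan length = 2; 2 > 1

No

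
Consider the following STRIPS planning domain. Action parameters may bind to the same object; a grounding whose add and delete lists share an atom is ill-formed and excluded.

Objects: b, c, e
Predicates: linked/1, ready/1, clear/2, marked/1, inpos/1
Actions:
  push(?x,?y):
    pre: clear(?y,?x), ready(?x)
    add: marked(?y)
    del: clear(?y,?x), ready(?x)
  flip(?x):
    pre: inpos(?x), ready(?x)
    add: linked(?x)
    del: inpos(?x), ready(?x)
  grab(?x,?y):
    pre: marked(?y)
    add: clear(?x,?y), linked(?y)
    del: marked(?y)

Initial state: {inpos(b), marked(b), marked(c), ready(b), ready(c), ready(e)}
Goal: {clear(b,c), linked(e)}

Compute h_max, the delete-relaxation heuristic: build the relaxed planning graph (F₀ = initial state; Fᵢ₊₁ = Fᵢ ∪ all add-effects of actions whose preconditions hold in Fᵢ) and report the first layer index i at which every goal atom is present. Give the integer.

3

F0 = init (6 atoms)
F1 = F0 ∪ {clear(b,b), clear(b,c), clear(c,b), clear(c,c), clear(e,b), clear(e,c), linked(b), linked(c)}  (14 atoms)
F2 = F1 ∪ {marked(e)}  (15 atoms)
F3 = F2 ∪ {clear(b,e), clear(c,e), clear(e,e), linked(e)}  (19 atoms)
goal ⊆ F3  ⇒  h_max = 3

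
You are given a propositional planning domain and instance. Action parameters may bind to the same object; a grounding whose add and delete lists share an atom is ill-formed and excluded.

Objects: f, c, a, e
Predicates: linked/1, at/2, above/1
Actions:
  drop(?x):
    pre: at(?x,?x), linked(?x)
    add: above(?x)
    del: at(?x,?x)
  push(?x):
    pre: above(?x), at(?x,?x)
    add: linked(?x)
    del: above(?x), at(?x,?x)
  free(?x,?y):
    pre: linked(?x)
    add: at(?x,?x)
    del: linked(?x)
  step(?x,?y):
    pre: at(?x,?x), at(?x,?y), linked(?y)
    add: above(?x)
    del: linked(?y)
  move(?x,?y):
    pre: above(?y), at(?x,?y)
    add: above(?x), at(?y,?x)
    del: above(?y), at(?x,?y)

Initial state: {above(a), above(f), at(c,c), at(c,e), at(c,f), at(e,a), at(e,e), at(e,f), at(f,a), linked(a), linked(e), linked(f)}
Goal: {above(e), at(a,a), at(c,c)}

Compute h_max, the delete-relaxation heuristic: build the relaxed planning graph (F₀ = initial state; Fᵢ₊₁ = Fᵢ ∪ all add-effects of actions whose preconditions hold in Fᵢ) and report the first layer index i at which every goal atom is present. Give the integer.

1

F0 = init (12 atoms)
F1 = F0 ∪ {above(c), above(e), at(a,a), at(a,e), at(a,f), at(f,c), at(f,e), at(f,f)}  (20 atoms)
goal ⊆ F1  ⇒  h_max = 1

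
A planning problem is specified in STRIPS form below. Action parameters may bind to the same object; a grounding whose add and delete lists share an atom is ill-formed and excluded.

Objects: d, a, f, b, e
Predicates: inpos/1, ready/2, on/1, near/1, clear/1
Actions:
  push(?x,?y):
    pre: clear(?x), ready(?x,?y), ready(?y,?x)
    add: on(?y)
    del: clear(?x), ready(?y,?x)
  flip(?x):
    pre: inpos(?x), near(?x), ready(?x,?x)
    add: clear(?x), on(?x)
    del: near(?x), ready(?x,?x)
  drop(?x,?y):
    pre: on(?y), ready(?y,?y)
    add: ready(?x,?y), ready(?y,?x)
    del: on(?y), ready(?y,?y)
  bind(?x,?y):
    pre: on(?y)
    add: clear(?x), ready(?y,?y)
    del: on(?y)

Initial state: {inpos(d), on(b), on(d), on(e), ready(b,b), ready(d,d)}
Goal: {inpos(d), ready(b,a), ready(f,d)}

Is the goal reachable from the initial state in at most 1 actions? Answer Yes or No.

1. drop(a,b)  →  {inpos(d), on(d), on(e), ready(a,b), ready(b,a), ready(d,d)}
2. drop(f,d)  →  {inpos(d), on(e), ready(a,b), ready(b,a), ready(d,f), ready(f,d)}
optimal plan length = 2; 2 > 1

No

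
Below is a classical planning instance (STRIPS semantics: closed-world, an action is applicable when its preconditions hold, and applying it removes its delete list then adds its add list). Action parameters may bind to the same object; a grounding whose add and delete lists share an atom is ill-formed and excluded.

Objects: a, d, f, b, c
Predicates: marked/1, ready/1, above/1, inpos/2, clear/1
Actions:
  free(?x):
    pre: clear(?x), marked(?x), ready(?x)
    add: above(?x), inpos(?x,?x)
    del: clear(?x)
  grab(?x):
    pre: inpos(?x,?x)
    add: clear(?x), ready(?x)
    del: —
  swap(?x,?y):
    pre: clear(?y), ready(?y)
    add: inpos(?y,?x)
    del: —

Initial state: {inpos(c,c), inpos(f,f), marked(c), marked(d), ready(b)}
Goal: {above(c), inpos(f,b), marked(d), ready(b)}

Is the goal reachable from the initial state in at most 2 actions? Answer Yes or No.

1. grab(f)  →  {clear(f), inpos(c,c), inpos(f,f), marked(c), marked(d), ready(b), ready(f)}
2. grab(c)  →  {clear(c), clear(f), inpos(c,c), inpos(f,f), marked(c), marked(d), ready(b), ready(c), ready(f)}
3. free(c)  →  {above(c), clear(f), inpos(c,c), inpos(f,f), marked(c), marked(d), ready(b), ready(c), ready(f)}
4. swap(b,f)  →  {above(c), clear(f), inpos(c,c), inpos(f,b), inpos(f,f), marked(c), marked(d), ready(b), ready(c), ready(f)}
optimal plan length = 4; 4 > 2

No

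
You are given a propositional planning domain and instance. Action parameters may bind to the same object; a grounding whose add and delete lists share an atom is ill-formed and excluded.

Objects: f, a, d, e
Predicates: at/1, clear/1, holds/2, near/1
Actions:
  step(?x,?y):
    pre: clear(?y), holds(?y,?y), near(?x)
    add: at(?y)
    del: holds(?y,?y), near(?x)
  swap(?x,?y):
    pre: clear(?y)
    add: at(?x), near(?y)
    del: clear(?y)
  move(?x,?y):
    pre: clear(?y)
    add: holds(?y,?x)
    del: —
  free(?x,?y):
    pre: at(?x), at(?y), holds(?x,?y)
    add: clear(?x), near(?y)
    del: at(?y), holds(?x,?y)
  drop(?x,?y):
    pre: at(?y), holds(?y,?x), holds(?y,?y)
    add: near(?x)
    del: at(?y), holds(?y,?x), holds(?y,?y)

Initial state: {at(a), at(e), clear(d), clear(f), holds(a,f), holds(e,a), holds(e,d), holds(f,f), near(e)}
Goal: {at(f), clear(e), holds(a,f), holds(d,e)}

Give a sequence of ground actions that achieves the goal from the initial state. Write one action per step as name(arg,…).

1. step(e,f)  →  {at(a), at(e), at(f), clear(d), clear(f), holds(a,f), holds(e,a), holds(e,d)}
2. move(e,d)  →  {at(a), at(e), at(f), clear(d), clear(f), holds(a,f), holds(d,e), holds(e,a), holds(e,d)}
3. free(e,a)  →  {at(e), at(f), clear(d), clear(e), clear(f), holds(a,f), holds(d,e), holds(e,d), near(a)}

step(e,f); move(e,d); free(e,a)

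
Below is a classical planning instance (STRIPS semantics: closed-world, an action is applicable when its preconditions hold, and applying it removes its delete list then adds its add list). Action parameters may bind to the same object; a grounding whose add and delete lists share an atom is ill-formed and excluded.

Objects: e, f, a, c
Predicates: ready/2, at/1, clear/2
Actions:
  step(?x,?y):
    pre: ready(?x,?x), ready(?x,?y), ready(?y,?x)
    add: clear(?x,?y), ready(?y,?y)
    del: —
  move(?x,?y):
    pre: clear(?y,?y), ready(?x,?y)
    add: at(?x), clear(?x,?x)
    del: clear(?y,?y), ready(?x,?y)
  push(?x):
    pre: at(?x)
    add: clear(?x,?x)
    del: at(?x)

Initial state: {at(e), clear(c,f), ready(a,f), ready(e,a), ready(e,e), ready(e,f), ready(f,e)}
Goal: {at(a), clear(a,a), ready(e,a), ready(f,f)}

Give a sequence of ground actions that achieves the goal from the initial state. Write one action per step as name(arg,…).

1. step(e,f)  →  {at(e), clear(c,f), clear(e,f), ready(a,f), ready(e,a), ready(e,e), ready(e,f), ready(f,e), ready(f,f)}
2. step(f,f)  →  {at(e), clear(c,f), clear(e,f), clear(f,f), ready(a,f), ready(e,a), ready(e,e), ready(e,f), ready(f,e), ready(f,f)}
3. move(a,f)  →  {at(a), at(e), clear(a,a), clear(c,f), clear(e,f), ready(e,a), ready(e,e), ready(e,f), ready(f,e), ready(f,f)}

step(e,f); step(f,f); move(a,f)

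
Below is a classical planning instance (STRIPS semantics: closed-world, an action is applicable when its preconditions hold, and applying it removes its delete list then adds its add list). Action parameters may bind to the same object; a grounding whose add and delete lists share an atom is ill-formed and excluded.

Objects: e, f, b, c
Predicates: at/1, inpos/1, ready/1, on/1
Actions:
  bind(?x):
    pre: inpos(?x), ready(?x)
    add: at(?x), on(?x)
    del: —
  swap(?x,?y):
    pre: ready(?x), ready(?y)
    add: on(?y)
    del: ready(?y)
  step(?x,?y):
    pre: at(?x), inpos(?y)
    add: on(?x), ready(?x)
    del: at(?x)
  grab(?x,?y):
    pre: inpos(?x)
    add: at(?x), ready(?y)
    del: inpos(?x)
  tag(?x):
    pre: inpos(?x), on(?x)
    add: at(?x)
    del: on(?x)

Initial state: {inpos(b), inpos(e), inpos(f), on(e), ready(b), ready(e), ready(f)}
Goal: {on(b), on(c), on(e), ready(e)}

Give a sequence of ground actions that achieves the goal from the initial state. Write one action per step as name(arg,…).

1. bind(b)  →  {at(b), inpos(b), inpos(e), inpos(f), on(b), on(e), ready(b), ready(e), ready(f)}
2. grab(e,c)  →  {at(b), at(e), inpos(b), inpos(f), on(b), on(e), ready(b), ready(c), ready(e), ready(f)}
3. swap(e,c)  →  {at(b), at(e), inpos(b), inpos(f), on(b), on(c), on(e), ready(b), ready(e), ready(f)}

bind(b); grab(e,c); swap(e,c)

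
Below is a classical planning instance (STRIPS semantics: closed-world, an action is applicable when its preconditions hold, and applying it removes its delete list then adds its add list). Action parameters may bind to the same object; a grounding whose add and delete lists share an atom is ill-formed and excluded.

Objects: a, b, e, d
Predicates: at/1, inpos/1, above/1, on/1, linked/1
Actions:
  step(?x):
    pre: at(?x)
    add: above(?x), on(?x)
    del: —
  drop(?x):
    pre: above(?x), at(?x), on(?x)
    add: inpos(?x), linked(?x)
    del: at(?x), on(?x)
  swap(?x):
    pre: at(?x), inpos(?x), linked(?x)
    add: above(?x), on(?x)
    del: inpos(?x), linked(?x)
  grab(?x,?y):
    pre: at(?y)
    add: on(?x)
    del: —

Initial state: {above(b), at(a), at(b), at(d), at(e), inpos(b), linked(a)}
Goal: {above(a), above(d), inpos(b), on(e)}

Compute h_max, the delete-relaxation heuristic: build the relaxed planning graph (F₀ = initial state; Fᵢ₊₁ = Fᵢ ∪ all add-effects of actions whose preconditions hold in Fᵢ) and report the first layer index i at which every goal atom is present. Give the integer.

1

F0 = init (7 atoms)
F1 = F0 ∪ {above(a), above(d), above(e), on(a), on(b), on(d), on(e)}  (14 atoms)
goal ⊆ F1  ⇒  h_max = 1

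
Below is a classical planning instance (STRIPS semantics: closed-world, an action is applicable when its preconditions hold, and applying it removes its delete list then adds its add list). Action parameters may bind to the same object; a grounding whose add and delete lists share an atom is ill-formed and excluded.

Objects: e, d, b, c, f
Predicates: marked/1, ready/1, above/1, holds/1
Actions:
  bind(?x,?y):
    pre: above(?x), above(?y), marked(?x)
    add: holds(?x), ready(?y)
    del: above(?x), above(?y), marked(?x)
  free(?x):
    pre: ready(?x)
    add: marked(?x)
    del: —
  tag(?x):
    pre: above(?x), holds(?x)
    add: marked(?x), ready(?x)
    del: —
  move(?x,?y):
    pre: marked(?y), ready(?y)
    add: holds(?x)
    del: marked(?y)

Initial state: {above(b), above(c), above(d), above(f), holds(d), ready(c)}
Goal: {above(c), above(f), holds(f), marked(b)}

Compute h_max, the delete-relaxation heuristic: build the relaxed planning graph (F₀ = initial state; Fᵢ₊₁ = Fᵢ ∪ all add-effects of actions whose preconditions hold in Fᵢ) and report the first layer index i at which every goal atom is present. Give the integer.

F0 = init (6 atoms)
F1 = F0 ∪ {marked(c), marked(d), ready(d)}  (9 atoms)
F2 = F1 ∪ {holds(b), holds(c), holds(e), holds(f), ready(b), ready(f)}  (15 atoms)
F3 = F2 ∪ {marked(b), marked(f)}  (17 atoms)
goal ⊆ F3  ⇒  h_max = 3

3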